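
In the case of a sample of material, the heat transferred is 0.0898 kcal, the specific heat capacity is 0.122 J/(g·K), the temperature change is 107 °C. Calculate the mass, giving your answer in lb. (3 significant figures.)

Solving Q = m·c·ΔT for m: m = Q/(c·ΔT).
Q = 0.0898 kcal = 375.7 J; c = 0.122 J/(g·K) = 122.0 J/(kg·K); ΔT = 107 °C = 107.0 K.
m = 0.02878 kg
0.02878 kg × (1 lb / 0.4536 kg) = 0.06345 lb

0.0635 lb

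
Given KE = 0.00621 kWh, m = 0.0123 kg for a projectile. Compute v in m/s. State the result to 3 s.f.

Rearranging KE = ½mv² for v: v = √(2·KE/m).
KE = 0.00621 kWh = 22356 J; m = 0.0123 kg.
v = 1907 m/s

1910 m/s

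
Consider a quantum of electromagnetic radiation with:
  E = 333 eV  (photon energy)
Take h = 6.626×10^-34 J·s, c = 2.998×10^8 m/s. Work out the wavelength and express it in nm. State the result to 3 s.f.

Solving E = h·c/λ for λ: λ = hc/E.
E = 333 eV = 5.335×10^-17 J; h = 6.626×10^-34 J·s; c = 2.998×10^8 m/s.
λ = 3.723×10^-9 m
3.723×10^-9 m × (1 nm / 1.000×10^-9 m) = 3.723 nm

3.72 nm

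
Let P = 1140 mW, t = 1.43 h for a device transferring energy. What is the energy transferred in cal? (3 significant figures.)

1400 cal

Solving P = W/t for W: W = P·t.
P = 1140 mW = 1.140 W; t = 1.43 h = 5148 s.
W = 5869 J
5869 J × (1 cal / 4.184 J) = 1403 cal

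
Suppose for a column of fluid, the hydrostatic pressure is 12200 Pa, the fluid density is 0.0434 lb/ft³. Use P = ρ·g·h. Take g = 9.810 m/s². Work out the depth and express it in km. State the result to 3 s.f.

Rearranging P = ρ·g·h for h: h = P/(ρ·g).
P = 12200 Pa; ρ = 0.0434 lb/ft³ = 0.6952 kg/m³; g = 9.810 m/s².
h = 1789 m
1789 m × (1 km / 1000 m) = 1.789 km

1.79 km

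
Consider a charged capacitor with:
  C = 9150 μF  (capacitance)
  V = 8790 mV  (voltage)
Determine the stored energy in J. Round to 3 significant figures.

0.353 J

Directly: E = ½CV².
C = 9150 μF = 0.009150 F; V = 8790 mV = 8.790 V.
E = 0.3535 J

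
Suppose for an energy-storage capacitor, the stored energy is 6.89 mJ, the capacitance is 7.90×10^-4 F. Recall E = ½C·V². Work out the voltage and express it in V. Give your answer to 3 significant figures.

Rearranging E = ½C·V² for V: V = √(2E/C).
E = 6.89 mJ = 0.006890 J; C = 7.90×10^-4 F.
V = 4.176 V

4.18 V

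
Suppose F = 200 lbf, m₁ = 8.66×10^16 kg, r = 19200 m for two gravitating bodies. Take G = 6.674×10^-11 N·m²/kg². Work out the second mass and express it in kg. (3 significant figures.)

56700 kg

Rearranging F = G·m₁·m₂/r² for m₂: m₂ = F·r²/(G·m₁).
F = 200 lbf = 889.6 N; m₁ = 8.66×10^16 kg; r = 19200 m; G = 6.674×10^-11 N·m²/kg².
m₂ = 56743 kg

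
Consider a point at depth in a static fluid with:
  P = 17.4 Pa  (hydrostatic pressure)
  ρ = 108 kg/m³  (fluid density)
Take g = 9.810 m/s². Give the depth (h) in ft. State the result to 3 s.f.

Rearranging P = ρ·g·h for h: h = P/(ρ·g).
P = 17.4 Pa; ρ = 108 kg/m³; g = 9.810 m/s².
h = 0.01642 m
0.01642 m × (1 ft / 0.3048 m) = 0.05388 ft

0.0539 ft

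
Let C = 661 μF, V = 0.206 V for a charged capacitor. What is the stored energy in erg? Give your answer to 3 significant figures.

E is given directly by: E = ½CV².
C = 661 μF = 6.610×10^-4 F; V = 0.206 V.
E = 1.403×10^-5 J
1.403×10^-5 J × (1 erg / 1.000×10^-7 J) = 140.3 erg

140 erg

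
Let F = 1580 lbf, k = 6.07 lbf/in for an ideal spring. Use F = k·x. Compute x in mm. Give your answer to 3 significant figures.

From Hooke's law: x = F/k.
F = 1580 lbf = 7028 N; k = 6.07 lbf/in = 1063 N/m.
x = 6.612 m
6.612 m × (1 mm / 0.001000 m) = 6612 mm

6610 mm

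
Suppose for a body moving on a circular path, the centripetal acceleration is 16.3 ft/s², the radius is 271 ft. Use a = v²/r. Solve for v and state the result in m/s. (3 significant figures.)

20.3 m/s

Rearranging: v = √(a·r).
a = 16.3 ft/s² = 4.968 m/s²; r = 271 ft = 82.60 m.
v = 20.26 m/s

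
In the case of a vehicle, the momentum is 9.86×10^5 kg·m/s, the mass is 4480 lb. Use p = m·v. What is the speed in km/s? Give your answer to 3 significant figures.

0.485 km/s

Rearranging p = m·v for v: v = p/m.
p = 9.86×10^5 kg·m/s; m = 4480 lb = 2032 kg.
v = 485.2 m/s
485.2 m/s × (1 km/s / 1000 m/s) = 0.4852 km/s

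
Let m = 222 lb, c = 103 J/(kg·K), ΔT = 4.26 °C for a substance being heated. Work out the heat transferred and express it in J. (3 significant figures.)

Directly: Q = mcΔT.
m = 222 lb = 100.7 kg; c = 103 J/(kg·K); ΔT = 4.26 °C = 4.260 K.
Q = 44184 J  (the unit combination reduces to kg·m²/s² = J)

44200 J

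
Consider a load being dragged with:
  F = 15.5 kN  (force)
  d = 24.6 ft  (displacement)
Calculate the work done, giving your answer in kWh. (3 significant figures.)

0.0323 kWh

W is given directly by: W = F·d.
F = 15.5 kN = 15500 N; d = 24.6 ft = 7.498 m.
W = 1.162×10^5 J  (the unit combination reduces to kg·m²/s² = J)
1.162×10^5 J × (1 kWh / 3.600×10^6 J) = 0.03228 kWh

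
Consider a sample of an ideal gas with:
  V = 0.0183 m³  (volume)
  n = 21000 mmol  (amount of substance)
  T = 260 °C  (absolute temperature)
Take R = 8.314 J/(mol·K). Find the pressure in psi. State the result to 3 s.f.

738 psi

P is given directly by: P = nRT/V.
V = 0.0183 m³; n = 21000 mmol = 21.00 mol; T = 260 °C = 533.1 K; R = 8.314 J/(mol·K).
P = 5.087×10^6 Pa  (the unit combination reduces to kg/(m·s²) = Pa)
5.087×10^6 Pa × (1 psi / 6895 Pa) = 737.7 psi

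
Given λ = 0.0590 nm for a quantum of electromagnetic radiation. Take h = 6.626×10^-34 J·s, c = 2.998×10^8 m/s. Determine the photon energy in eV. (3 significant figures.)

E is given directly by: E = hc/λ.
λ = 0.0590 nm = 5.900×10^-11 m; h = 6.626×10^-34 J·s; c = 2.998×10^8 m/s.
E = 3.367×10^-15 J
3.367×10^-15 J × (1 eV / 1.602×10^-19 J) = 21015 eV

21000 eV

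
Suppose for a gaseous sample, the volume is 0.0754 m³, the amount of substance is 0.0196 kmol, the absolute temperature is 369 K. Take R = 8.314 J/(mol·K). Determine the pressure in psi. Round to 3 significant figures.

116 psi

From the ideal-gas law: P = nRT/V.
V = 0.0754 m³; n = 0.0196 kmol = 19.60 mol; T = 369 K; R = 8.314 J/(mol·K).
P = 7.975×10^5 Pa
7.975×10^5 Pa × (1 psi / 6895 Pa) = 115.7 psi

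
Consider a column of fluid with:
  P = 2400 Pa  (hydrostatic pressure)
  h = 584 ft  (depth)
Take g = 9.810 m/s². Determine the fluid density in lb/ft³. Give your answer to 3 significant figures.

Rearranging P = ρ·g·h for ρ: ρ = P/(g·h).
P = 2400 Pa; h = 584 ft = 178.0 m; g = 9.810 m/s².
ρ = 1.374 kg/m³
1.374 kg/m³ × (1 lb/ft³ / 16.02 kg/m³) = 0.08580 lb/ft³

0.0858 lb/ft³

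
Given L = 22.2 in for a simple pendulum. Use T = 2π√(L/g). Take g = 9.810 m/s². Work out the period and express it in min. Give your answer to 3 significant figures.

Directly: T = 2π√(L/g).
L = 22.2 in = 0.5639 m; g = 9.810 m/s².
T = 1.506 s
1.506 s × (1 min / 60.00 s) = 0.02511 min

0.0251 min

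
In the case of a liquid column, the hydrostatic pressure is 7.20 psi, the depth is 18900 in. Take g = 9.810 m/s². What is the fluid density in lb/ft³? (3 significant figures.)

Rearranging P = ρ·g·h for ρ: ρ = P/(g·h).
P = 7.20 psi = 49642 Pa; h = 18900 in = 480.1 m; g = 9.810 m/s².
ρ = 10.54 kg/m³
10.54 kg/m³ × (1 lb/ft³ / 16.02 kg/m³) = 0.6581 lb/ft³

0.658 lb/ft³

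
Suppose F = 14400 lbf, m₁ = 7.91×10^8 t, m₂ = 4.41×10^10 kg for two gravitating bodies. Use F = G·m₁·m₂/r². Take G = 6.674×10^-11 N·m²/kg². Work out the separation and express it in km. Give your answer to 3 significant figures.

Solving F = G·m₁·m₂/r² for r: r = √(G·m₁m₂/F).
F = 14400 lbf = 64054 N; m₁ = 7.91×10^8 t = 7.910×10^11 kg; m₂ = 4.41×10^10 kg; G = 6.674×10^-11 N·m²/kg².
r = 6029 m
6029 m × (1 km / 1000 m) = 6.029 km

6.03 km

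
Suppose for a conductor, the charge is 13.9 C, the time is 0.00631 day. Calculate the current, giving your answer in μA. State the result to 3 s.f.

Rearranging: I = q/t.
q = 13.9 C; t = 0.00631 day = 545.2 s.
I = 0.02550 A
0.02550 A × (1 μA / 1.000×10^-6 A) = 25496 μA

25500 μA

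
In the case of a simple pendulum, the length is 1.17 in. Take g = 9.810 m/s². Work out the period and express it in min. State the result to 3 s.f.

T is given directly by: T = 2π√(L/g).
L = 1.17 in = 0.02972 m; g = 9.810 m/s².
T = 0.3458 s
0.3458 s × (1 min / 60.00 s) = 0.005764 min

0.00576 min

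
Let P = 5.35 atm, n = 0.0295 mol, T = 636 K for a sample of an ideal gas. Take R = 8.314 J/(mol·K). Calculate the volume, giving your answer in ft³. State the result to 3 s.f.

0.0102 ft³

Rearranging PV = nRT for V: V = nRT/P.
P = 5.35 atm = 5.421×10^5 Pa; n = 0.0295 mol; T = 636 K; R = 8.314 J/(mol·K).
V = 2.878×10^-4 m³
2.878×10^-4 m³ × (1 ft³ / 0.02832 m³) = 0.01016 ft³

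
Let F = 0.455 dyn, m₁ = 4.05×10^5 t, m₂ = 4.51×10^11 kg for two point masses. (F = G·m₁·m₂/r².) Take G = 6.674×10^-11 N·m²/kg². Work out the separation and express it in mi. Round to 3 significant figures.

Solving F = G·m₁·m₂/r² for r: r = √(G·m₁m₂/F).
F = 0.455 dyn = 4.550×10^-6 N; m₁ = 4.05×10^5 t = 4.050×10^8 kg; m₂ = 4.51×10^11 kg; G = 6.674×10^-11 N·m²/kg².
r = 5.176×10^7 m
5.176×10^7 m × (1 mi / 1609 m) = 32163 mi

32200 mi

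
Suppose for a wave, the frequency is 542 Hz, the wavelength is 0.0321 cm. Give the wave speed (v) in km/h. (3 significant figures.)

v is given directly by: v = fλ.
f = 542 Hz; λ = 0.0321 cm = 3.210×10^-4 m.
v = 0.1740 m/s
0.1740 m/s × (1 km/h / 0.2778 m/s) = 0.6263 km/h

0.626 km/h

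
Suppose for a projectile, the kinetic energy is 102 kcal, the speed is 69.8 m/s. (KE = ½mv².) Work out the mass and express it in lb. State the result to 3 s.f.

386 lb

Solving KE = ½mv² for m: m = 2·KE/v².
KE = 102 kcal = 4.268×10^5 J; v = 69.8 m/s.
m = 175.2 kg
175.2 kg × (1 lb / 0.4536 kg) = 386.2 lb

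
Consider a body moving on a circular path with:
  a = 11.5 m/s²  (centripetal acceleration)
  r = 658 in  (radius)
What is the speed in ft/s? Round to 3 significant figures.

Rearranging: v = √(a·r).
a = 11.5 m/s²; r = 658 in = 16.71 m.
v = 13.86 m/s
13.86 m/s × (1 ft/s / 0.3048 m/s) = 45.48 ft/s

45.5 ft/s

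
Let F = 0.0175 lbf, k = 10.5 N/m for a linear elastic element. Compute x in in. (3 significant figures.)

0.292 in

From Hooke's law: x = F/k.
F = 0.0175 lbf = 0.07784 N; k = 10.5 N/m.
x = 0.007414 m
0.007414 m × (1 in / 0.02540 m) = 0.2919 in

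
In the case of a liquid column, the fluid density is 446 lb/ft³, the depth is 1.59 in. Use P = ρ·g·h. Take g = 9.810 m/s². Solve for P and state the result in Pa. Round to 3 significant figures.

Directly: P = ρgh.
ρ = 446 lb/ft³ = 7144 kg/m³; h = 1.59 in = 0.04039 m; g = 9.810 m/s².
P = 2830 Pa

2830 Pa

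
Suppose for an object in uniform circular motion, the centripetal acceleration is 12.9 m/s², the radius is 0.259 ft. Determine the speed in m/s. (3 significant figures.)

Rearranging a = v²/r for v: v = √(a·r).
a = 12.9 m/s²; r = 0.259 ft = 0.07894 m.
v = 1.009 m/s

1.01 m/s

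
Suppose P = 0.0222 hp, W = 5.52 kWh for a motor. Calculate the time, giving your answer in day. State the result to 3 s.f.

13.9 day

Rearranging P = W/t for t: t = W/P.
P = 0.0222 hp = 16.55 W; W = 5.52 kWh = 1.987×10^7 J.
t = 1.200×10^6 s
1.200×10^6 s × (1 day / 86400 s) = 13.89 day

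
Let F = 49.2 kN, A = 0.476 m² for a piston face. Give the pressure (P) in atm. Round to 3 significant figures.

P is given directly by: P = F/A.
F = 49.2 kN = 49200 N; A = 0.476 m².
P = 1.034×10^5 Pa
1.034×10^5 Pa × (1 atm / 1.013×10^5 Pa) = 1.020 atm

1.02 atm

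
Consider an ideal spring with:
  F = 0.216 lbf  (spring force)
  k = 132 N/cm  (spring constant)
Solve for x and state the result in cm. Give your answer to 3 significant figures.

Rearranging F = k·x for x: x = F/k.
F = 0.216 lbf = 0.9608 N; k = 132 N/cm = 13200 N/m.
x = 7.279×10^-5 m
7.279×10^-5 m × (1 cm / 0.01000 m) = 0.007279 cm

0.00728 cm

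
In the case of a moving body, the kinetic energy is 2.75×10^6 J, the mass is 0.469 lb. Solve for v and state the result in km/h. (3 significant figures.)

Solving KE = ½mv² for v: v = √(2·KE/m).
KE = 2.75×10^6 J; m = 0.469 lb = 0.2127 kg.
v = 5085 m/s
5085 m/s × (1 km/h / 0.2778 m/s) = 18305 km/h

18300 km/h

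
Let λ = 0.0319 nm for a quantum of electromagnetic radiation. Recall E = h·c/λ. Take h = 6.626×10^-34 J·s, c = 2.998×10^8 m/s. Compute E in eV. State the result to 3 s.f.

38900 eV

E is given directly by: E = hc/λ.
λ = 0.0319 nm = 3.190×10^-11 m; h = 6.626×10^-34 J·s; c = 2.998×10^8 m/s.
E = 6.227×10^-15 J  (the unit combination reduces to kg·m²/s² = J)
6.227×10^-15 J × (1 eV / 1.602×10^-19 J) = 38867 eV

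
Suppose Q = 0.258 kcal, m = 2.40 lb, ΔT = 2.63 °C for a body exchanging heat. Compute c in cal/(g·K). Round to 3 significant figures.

Solving Q = m·c·ΔT for c: c = Q/(m·ΔT).
Q = 0.258 kcal = 1079 J; m = 2.40 lb = 1.089 kg; ΔT = 2.63 °C = 2.630 K.
c = 377.0 J/(kg·K)
377.0 J/(kg·K) × (1 cal/(g·K) / 4184 J/(kg·K)) = 0.09011 cal/(g·K)

0.0901 cal/(g·K)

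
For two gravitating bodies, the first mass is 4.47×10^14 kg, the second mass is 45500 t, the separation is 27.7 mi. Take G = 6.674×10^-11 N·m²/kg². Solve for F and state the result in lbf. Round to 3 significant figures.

154 lbf

From Newton's law of gravitation: F = Gm₁m₂/r².
m₁ = 4.47×10^14 kg; m₂ = 45500 t = 4.550×10^7 kg; r = 27.7 mi = 44579 m; G = 6.674×10^-11 N·m²/kg².
F = 683.0 N
683.0 N × (1 lbf / 4.448 N) = 153.6 lbf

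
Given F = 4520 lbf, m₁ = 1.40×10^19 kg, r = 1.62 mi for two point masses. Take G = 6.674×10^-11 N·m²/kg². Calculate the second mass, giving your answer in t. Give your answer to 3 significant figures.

From Newton's law of gravitation: m₂ = F·r²/(G·m₁).
F = 4520 lbf = 20106 N; m₁ = 1.40×10^19 kg; r = 1.62 mi = 2607 m; G = 6.674×10^-11 N·m²/kg².
m₂ = 146.3 kg
146.3 kg × (1 t / 1000 kg) = 0.1463 t

0.146 t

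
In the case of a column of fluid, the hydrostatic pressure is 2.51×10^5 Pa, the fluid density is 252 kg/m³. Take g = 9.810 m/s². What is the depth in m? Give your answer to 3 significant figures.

Rearranging P = ρ·g·h for h: h = P/(ρ·g).
P = 2.51×10^5 Pa; ρ = 252 kg/m³; g = 9.810 m/s².
h = 101.5 m

102 m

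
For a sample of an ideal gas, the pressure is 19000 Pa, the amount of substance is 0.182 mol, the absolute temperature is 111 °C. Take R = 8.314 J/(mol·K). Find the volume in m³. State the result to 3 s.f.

Rearranging PV = nRT for V: V = nRT/P.
P = 19000 Pa; n = 0.182 mol; T = 111 °C = 384.1 K; R = 8.314 J/(mol·K).
V = 0.03059 m³

0.0306 m³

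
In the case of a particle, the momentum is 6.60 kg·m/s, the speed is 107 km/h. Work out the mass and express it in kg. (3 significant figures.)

0.222 kg

Solving p = m·v for m: m = p/v.
p = 6.60 kg·m/s; v = 107 km/h = 29.72 m/s.
m = 0.2221 kg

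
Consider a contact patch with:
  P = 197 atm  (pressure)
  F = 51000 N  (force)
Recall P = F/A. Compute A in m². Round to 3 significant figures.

Solving P = F/A for A: A = F/P.
P = 197 atm = 1.996×10^7 Pa; F = 51000 N.
A = 0.002555 m²

0.00255 m²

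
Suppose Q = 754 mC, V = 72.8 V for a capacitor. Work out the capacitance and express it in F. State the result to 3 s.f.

C is given directly by: C = Q/V.
Q = 754 mC = 0.7540 C; V = 72.8 V.
C = 0.01036 F

0.0104 F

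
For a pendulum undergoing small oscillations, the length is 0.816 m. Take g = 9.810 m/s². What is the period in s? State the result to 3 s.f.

Directly: T = 2π√(L/g).
L = 0.816 m; g = 9.810 m/s².
T = 1.812 s

1.81 s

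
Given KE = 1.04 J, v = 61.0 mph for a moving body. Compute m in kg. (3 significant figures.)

0.00280 kg

Rearranging KE = ½mv² for m: m = 2·KE/v².
KE = 1.04 J; v = 61.0 mph = 27.27 m/s.
m = 0.002797 kg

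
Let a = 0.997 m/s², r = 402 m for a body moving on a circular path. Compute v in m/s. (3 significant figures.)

20.0 m/s

Solving a = v²/r for v: v = √(a·r).
a = 0.997 m/s²; r = 402 m.
v = 20.02 m/s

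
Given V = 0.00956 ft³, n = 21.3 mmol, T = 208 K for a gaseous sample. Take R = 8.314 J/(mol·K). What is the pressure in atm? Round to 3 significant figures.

From the ideal-gas law: P = nRT/V.
V = 0.00956 ft³ = 2.707×10^-4 m³; n = 21.3 mmol = 0.02130 mol; T = 208 K; R = 8.314 J/(mol·K).
P = 1.361×10^5 Pa
1.361×10^5 Pa × (1 atm / 1.013×10^5 Pa) = 1.343 atm

1.34 atm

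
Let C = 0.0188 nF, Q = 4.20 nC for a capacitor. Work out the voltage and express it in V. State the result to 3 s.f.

Rearranging: V = Q/C.
C = 0.0188 nF = 1.880×10^-11 F; Q = 4.20 nC = 4.200×10^-9 C.
V = 223.4 V

223 V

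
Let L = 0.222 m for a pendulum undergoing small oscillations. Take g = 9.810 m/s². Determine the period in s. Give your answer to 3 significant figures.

T is given directly by: T = 2π√(L/g).
L = 0.222 m; g = 9.810 m/s².
T = 0.9452 s

0.945 s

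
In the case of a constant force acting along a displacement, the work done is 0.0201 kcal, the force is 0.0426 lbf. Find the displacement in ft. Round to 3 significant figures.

Rearranging W = F·d for d: d = W/F.
W = 0.0201 kcal = 84.10 J; F = 0.0426 lbf = 0.1895 N.
d = 443.8 m
443.8 m × (1 ft / 0.3048 m) = 1456 ft

1460 ft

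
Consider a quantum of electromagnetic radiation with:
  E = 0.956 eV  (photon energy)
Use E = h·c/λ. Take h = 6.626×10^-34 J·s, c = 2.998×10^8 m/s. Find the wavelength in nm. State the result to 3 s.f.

1300 nm

Rearranging: λ = hc/E.
E = 0.956 eV = 1.532×10^-19 J; h = 6.626×10^-34 J·s; c = 2.998×10^8 m/s.
λ = 1.297×10^-6 m
1.297×10^-6 m × (1 nm / 1.000×10^-9 m) = 1297 nm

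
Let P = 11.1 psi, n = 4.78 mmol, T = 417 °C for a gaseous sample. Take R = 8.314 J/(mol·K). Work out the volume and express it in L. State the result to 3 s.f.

0.358 L

From the ideal-gas law: V = nRT/P.
P = 11.1 psi = 76532 Pa; n = 4.78 mmol = 0.004780 mol; T = 417 °C = 690.1 K; R = 8.314 J/(mol·K).
V = 3.584×10^-4 m³
3.584×10^-4 m³ × (1 L / 0.001000 m³) = 0.3584 L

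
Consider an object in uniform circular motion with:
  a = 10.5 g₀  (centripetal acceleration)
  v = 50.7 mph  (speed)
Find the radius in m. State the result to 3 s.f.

4.99 m

Solving a = v²/r for r: r = v²/a.
a = 10.5 g₀ = 103.0 m/s²; v = 50.7 mph = 22.66 m/s.
r = 4.989 m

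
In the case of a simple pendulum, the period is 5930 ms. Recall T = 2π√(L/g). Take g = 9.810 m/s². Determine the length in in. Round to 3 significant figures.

344 in

Solving T = 2π√(L/g) for L: L = g·(T/2π)².
T = 5930 ms = 5.930 s; g = 9.810 m/s².
L = 8.738 m
8.738 m × (1 in / 0.02540 m) = 344.0 in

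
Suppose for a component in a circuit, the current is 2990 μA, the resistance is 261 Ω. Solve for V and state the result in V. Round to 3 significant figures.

Directly: V = IR.
I = 2990 μA = 0.002990 A; R = 261 Ω.
V = 0.7804 V  (the unit combination reduces to kg·m²/(A·s³) = V)

0.780 V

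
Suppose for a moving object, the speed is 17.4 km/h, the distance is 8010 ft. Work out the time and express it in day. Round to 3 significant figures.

0.00585 day

Solving v = d/t for t: t = d/v.
v = 17.4 km/h = 4.833 m/s; d = 8010 ft = 2441 m.
t = 505.1 s
505.1 s × (1 day / 86400 s) = 0.005846 day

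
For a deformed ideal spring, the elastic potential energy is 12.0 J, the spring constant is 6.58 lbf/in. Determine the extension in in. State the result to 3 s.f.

Rearranging U = ½k·x² for x: x = √(2U/k).
U = 12.0 J; k = 6.58 lbf/in = 1152 N/m.
x = 0.1443 m
0.1443 m × (1 in / 0.02540 m) = 5.682 in

5.68 in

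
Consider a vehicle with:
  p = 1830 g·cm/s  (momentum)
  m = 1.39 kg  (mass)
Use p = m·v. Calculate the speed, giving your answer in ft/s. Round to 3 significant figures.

Rearranging: v = p/m.
p = 1830 g·cm/s = 0.01830 kg·m/s; m = 1.39 kg.
v = 0.01317 m/s
0.01317 m/s × (1 ft/s / 0.3048 m/s) = 0.04319 ft/s

0.0432 ft/s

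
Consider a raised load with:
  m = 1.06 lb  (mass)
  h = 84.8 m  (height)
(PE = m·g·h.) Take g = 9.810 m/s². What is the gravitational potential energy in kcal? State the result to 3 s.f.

Directly: PE = mgh.
m = 1.06 lb = 0.4808 kg; h = 84.8 m; g = 9.810 m/s².
PE = 400.0 J
400.0 J × (1 kcal / 4184 J) = 0.09560 kcal

0.0956 kcal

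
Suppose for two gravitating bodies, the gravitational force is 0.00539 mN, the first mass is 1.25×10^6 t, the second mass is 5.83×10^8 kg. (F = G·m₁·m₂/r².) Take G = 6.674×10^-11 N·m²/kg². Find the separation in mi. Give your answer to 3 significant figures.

Rearranging: r = √(G·m₁m₂/F).
F = 0.00539 mN = 5.390×10^-6 N; m₁ = 1.25×10^6 t = 1.250×10^9 kg; m₂ = 5.83×10^8 kg; G = 6.674×10^-11 N·m²/kg².
r = 3.004×10^6 m
3.004×10^6 m × (1 mi / 1609 m) = 1867 mi

1870 mi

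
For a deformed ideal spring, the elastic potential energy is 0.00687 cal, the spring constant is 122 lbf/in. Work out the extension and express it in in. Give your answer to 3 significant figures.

Solving U = ½k·x² for x: x = √(2U/k).
U = 0.00687 cal = 0.02874 J; k = 122 lbf/in = 21365 N/m.
x = 0.001640 m
0.001640 m × (1 in / 0.02540 m) = 0.06458 in

0.0646 in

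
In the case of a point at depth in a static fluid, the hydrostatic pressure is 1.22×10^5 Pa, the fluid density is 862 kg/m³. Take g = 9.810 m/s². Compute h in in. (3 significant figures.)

568 in

Rearranging: h = P/(ρ·g).
P = 1.22×10^5 Pa; ρ = 862 kg/m³; g = 9.810 m/s².
h = 14.43 m
14.43 m × (1 in / 0.02540 m) = 568.0 in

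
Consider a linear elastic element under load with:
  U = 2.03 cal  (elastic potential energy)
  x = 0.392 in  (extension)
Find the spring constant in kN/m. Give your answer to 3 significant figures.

171 kN/m

Rearranging U = ½k·x² for k: k = 2U/x².
U = 2.03 cal = 8.494 J; x = 0.392 in = 0.009957 m.
k = 1.713×10^5 N/m
1.713×10^5 N/m × (1 kN/m / 1000 N/m) = 171.3 kN/m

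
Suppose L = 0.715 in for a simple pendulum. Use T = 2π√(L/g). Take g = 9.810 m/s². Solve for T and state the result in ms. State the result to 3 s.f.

270 ms

T is given directly by: T = 2π√(L/g).
L = 0.715 in = 0.01816 m; g = 9.810 m/s².
T = 0.2703 s
0.2703 s × (1 ms / 0.001000 s) = 270.3 ms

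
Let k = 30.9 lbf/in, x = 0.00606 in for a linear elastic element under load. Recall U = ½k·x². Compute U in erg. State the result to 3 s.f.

U is given directly by: U = ½kx².
k = 30.9 lbf/in = 5411 N/m; x = 0.00606 in = 1.539×10^-4 m.
U = 6.411×10^-5 J
6.411×10^-5 J × (1 erg / 1.000×10^-7 J) = 641.1 erg

641 erg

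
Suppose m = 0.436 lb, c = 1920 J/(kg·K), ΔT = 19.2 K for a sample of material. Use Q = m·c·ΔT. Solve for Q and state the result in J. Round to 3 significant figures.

Q is given directly by: Q = mcΔT.
m = 0.436 lb = 0.1978 kg; c = 1920 J/(kg·K); ΔT = 19.2 K.
Q = 7290 J

7290 J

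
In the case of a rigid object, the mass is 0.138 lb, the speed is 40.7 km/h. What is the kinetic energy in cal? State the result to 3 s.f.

0.956 cal

Directly: KE = ½mv².
m = 0.138 lb = 0.06260 kg; v = 40.7 km/h = 11.31 m/s.
KE = 4.000 J
4.000 J × (1 cal / 4.184 J) = 0.9561 cal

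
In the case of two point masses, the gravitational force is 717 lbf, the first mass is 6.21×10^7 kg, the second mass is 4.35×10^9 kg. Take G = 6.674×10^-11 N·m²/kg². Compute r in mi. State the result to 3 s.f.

From Newton's law of gravitation: r = √(G·m₁m₂/F).
F = 717 lbf = 3189 N; m₁ = 6.21×10^7 kg; m₂ = 4.35×10^9 kg; G = 6.674×10^-11 N·m²/kg².
r = 75.18 m
75.18 m × (1 mi / 1609 m) = 0.04672 mi

0.0467 mi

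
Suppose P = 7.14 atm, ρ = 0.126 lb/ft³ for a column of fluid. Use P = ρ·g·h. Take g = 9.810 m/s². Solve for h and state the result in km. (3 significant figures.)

36.5 km

Rearranging: h = P/(ρ·g).
P = 7.14 atm = 7.235×10^5 Pa; ρ = 0.126 lb/ft³ = 2.018 kg/m³; g = 9.810 m/s².
h = 36539 m
36539 m × (1 km / 1000 m) = 36.54 km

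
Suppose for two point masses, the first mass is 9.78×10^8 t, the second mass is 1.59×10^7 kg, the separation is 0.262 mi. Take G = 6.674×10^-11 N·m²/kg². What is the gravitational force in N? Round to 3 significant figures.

5840 N

F is given directly by: F = Gm₁m₂/r².
m₁ = 9.78×10^8 t = 9.780×10^11 kg; m₂ = 1.59×10^7 kg; r = 0.262 mi = 421.6 m; G = 6.674×10^-11 N·m²/kg².
F = 5837 N  (the unit combination reduces to kg·m/s² = N)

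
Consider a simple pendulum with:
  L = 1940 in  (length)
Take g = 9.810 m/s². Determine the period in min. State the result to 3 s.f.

T is given directly by: T = 2π√(L/g).
L = 1940 in = 49.28 m; g = 9.810 m/s².
T = 14.08 s
14.08 s × (1 min / 60.00 s) = 0.2347 min

0.235 min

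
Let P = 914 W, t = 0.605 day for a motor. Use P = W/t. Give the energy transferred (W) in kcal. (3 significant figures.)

11400 kcal

Solving P = W/t for W: W = P·t.
P = 914 W; t = 0.605 day = 52272 s.
W = 4.778×10^7 J
4.778×10^7 J × (1 kcal / 4184 J) = 11419 kcal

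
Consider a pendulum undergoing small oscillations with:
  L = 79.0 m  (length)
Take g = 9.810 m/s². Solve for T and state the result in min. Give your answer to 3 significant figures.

0.297 min

T is given directly by: T = 2π√(L/g).
L = 79.0 m; g = 9.810 m/s².
T = 17.83 s
17.83 s × (1 min / 60.00 s) = 0.2972 min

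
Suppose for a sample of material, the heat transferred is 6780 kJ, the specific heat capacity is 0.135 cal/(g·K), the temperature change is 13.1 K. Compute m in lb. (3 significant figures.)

2020 lb

Rearranging Q = m·c·ΔT for m: m = Q/(c·ΔT).
Q = 6780 kJ = 6.780×10^6 J; c = 0.135 cal/(g·K) = 564.8 J/(kg·K); ΔT = 13.1 K.
m = 916.3 kg
916.3 kg × (1 lb / 0.4536 kg) = 2020 lb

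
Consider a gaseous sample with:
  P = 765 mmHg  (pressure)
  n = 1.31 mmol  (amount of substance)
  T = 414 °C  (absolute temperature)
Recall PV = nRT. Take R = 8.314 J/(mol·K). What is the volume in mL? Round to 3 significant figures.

From the ideal-gas law: V = nRT/P.
P = 765 mmHg = 1.020×10^5 Pa; n = 1.31 mmol = 0.001310 mol; T = 414 °C = 687.1 K; R = 8.314 J/(mol·K).
V = 7.338×10^-5 m³
7.338×10^-5 m³ × (1 mL / 1.000×10^-6 m³) = 73.38 mL

73.4 mL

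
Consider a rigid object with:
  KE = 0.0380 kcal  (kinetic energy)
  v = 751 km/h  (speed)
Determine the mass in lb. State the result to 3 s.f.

0.0161 lb

Solving KE = ½mv² for m: m = 2·KE/v².
KE = 0.0380 kcal = 159.0 J; v = 751 km/h = 208.6 m/s.
m = 0.007307 kg
0.007307 kg × (1 lb / 0.4536 kg) = 0.01611 lb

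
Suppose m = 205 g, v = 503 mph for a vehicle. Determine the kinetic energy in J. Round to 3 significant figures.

KE is given directly by: KE = ½mv².
m = 205 g = 0.2050 kg; v = 503 mph = 224.9 m/s.
KE = 5183 J  (the unit combination reduces to kg·m²/s² = J)

5180 J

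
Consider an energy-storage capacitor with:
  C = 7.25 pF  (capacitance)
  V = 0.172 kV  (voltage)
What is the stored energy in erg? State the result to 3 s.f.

1.07 erg

Directly: E = ½CV².
C = 7.25 pF = 7.250×10^-12 F; V = 0.172 kV = 172.0 V.
E = 1.072×10^-7 J  (the unit combination reduces to kg·m²/s² = J)
1.072×10^-7 J × (1 erg / 1.000×10^-7 J) = 1.072 erg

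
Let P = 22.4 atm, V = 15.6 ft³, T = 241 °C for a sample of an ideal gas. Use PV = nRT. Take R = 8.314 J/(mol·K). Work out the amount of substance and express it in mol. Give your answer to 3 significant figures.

Rearranging: n = PV/(RT).
P = 22.4 atm = 2.270×10^6 Pa; V = 15.6 ft³ = 0.4417 m³; T = 241 °C = 514.1 K; R = 8.314 J/(mol·K).
n = 234.5 mol

235 mol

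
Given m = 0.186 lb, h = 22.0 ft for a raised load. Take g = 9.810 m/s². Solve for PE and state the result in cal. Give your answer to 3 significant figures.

Directly: PE = mgh.
m = 0.186 lb = 0.08437 kg; h = 22.0 ft = 6.706 m; g = 9.810 m/s².
PE = 5.550 J
5.550 J × (1 cal / 4.184 J) = 1.326 cal

1.33 cal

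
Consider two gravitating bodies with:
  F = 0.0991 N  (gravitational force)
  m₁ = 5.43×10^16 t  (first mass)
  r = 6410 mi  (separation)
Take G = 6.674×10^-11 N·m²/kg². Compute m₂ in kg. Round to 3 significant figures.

Rearranging: m₂ = F·r²/(G·m₁).
F = 0.0991 N; m₁ = 5.43×10^16 t = 5.430×10^19 kg; r = 6410 mi = 1.032×10^7 m; G = 6.674×10^-11 N·m²/kg².
m₂ = 2910 kg

2910 kg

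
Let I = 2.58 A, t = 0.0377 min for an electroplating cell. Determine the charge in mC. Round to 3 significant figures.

q is given directly by: q = It.
I = 2.58 A; t = 0.0377 min = 2.262 s.
q = 5.836 C
5.836 C × (1 mC / 0.001000 C) = 5836 mC

5840 mC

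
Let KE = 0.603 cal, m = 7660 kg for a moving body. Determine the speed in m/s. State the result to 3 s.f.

Rearranging: v = √(2·KE/m).
KE = 0.603 cal = 2.523 J; m = 7660 kg.
v = 0.02567 m/s

0.0257 m/s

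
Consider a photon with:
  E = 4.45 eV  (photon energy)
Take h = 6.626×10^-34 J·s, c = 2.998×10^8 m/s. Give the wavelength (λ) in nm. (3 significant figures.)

279 nm

Rearranging E = h·c/λ for λ: λ = hc/E.
E = 4.45 eV = 7.130×10^-19 J; h = 6.626×10^-34 J·s; c = 2.998×10^8 m/s.
λ = 2.786×10^-7 m
2.786×10^-7 m × (1 nm / 1.000×10^-9 m) = 278.6 nm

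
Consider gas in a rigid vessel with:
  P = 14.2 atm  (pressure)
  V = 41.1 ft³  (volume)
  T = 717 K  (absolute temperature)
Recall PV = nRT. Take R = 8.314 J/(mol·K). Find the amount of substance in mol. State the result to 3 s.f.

281 mol

From the ideal-gas law: n = PV/(RT).
P = 14.2 atm = 1.439×10^6 Pa; V = 41.1 ft³ = 1.164 m³; T = 717 K; R = 8.314 J/(mol·K).
n = 280.9 mol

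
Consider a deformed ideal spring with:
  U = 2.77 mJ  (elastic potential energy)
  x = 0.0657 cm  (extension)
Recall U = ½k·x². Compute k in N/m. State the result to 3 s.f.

Rearranging: k = 2U/x².
U = 2.77 mJ = 0.002770 J; x = 0.0657 cm = 6.570×10^-4 m.
k = 12835 N/m

12800 N/m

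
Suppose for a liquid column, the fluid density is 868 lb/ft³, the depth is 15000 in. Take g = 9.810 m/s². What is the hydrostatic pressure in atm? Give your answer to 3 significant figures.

Directly: P = ρgh.
ρ = 868 lb/ft³ = 13904 kg/m³; h = 15000 in = 381.0 m; g = 9.810 m/s².
P = 5.197×10^7 Pa
5.197×10^7 Pa × (1 atm / 1.013×10^5 Pa) = 512.9 atm

513 atm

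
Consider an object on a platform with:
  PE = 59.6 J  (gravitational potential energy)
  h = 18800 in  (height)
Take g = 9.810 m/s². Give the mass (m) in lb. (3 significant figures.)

Solving PE = m·g·h for m: m = PE/(g·h).
PE = 59.6 J; h = 18800 in = 477.5 m; g = 9.810 m/s².
m = 0.01272 kg
0.01272 kg × (1 lb / 0.4536 kg) = 0.02805 lb

0.0280 lb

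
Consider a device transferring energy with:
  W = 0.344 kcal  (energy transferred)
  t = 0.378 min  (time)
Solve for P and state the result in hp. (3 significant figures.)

P is given directly by: P = W/t.
W = 0.344 kcal = 1439 J; t = 0.378 min = 22.68 s.
P = 63.46 W
63.46 W × (1 hp / 745.7 W) = 0.08510 hp

0.0851 hp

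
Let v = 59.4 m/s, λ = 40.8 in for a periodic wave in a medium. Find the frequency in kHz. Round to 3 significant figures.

0.0573 kHz

Rearranging: f = v/λ.
v = 59.4 m/s; λ = 40.8 in = 1.036 m.
f = 57.32 Hz
57.32 Hz × (1 kHz / 1000 Hz) = 0.05732 kHz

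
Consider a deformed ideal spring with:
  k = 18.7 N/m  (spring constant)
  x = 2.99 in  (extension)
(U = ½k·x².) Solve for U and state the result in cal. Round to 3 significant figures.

0.0129 cal

Directly: U = ½kx².
k = 18.7 N/m; x = 2.99 in = 0.07595 m.
U = 0.05393 J
0.05393 J × (1 cal / 4.184 J) = 0.01289 cal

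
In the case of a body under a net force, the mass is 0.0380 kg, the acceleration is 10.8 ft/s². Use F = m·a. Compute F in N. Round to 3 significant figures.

0.125 N

From Newton's second law: F = m·a.
m = 0.0380 kg; a = 10.8 ft/s² = 3.292 m/s².
F = 0.1251 N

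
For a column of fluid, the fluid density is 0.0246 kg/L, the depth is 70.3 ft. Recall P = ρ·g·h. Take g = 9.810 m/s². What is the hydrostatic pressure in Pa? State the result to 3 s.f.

P is given directly by: P = ρgh.
ρ = 0.0246 kg/L = 24.60 kg/m³; h = 70.3 ft = 21.43 m; g = 9.810 m/s².
P = 5171 Pa  (the unit combination reduces to kg/(m·s²) = Pa)

5170 Pa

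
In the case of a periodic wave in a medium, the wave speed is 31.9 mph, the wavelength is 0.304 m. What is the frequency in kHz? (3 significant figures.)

0.0469 kHz

Solving v = f·λ for f: f = v/λ.
v = 31.9 mph = 14.26 m/s; λ = 0.304 m.
f = 46.91 Hz
46.91 Hz × (1 kHz / 1000 Hz) = 0.04691 kHz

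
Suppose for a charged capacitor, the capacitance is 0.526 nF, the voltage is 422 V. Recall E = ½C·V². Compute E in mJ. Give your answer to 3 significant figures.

E is given directly by: E = ½CV².
C = 0.526 nF = 5.260×10^-10 F; V = 422 V.
E = 4.684×10^-5 J
4.684×10^-5 J × (1 mJ / 0.001000 J) = 0.04684 mJ

0.0468 mJ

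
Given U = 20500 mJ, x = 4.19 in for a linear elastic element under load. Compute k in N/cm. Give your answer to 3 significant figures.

Rearranging: k = 2U/x².
U = 20500 mJ = 20.50 J; x = 4.19 in = 0.1064 m.
k = 3620 N/m
3620 N/m × (1 N/cm / 100.0 N/m) = 36.20 N/cm

36.2 N/cm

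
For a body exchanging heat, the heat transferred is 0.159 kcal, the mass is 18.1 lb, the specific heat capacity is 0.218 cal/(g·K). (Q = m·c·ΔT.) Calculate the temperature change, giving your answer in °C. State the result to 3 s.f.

0.0888 °C

Rearranging Q = m·c·ΔT for ΔT: ΔT = Q/(m·c).
Q = 0.159 kcal = 665.3 J; m = 18.1 lb = 8.210 kg; c = 0.218 cal/(g·K) = 912.1 J/(kg·K).
ΔT = 0.08884 K
Since 1 °C = 1 K, 0.08884 °C.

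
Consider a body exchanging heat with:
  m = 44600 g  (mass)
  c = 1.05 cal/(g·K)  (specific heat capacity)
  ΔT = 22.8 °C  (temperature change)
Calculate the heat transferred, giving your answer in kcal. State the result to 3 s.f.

Directly: Q = mcΔT.
m = 44600 g = 44.60 kg; c = 1.05 cal/(g·K) = 4393 J/(kg·K); ΔT = 22.8 °C = 22.80 K.
Q = 4.467×10^6 J
4.467×10^6 J × (1 kcal / 4184 J) = 1068 kcal

1070 kcal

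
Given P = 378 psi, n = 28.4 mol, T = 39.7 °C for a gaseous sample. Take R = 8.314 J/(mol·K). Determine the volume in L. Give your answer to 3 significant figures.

28.3 L

Solving PV = nRT for V: V = nRT/P.
P = 378 psi = 2.606×10^6 Pa; n = 28.4 mol; T = 39.7 °C = 312.8 K; R = 8.314 J/(mol·K).
V = 0.02834 m³
0.02834 m³ × (1 L / 0.001000 m³) = 28.34 L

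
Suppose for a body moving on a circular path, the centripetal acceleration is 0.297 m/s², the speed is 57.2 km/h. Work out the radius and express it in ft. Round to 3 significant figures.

2790 ft

Solving a = v²/r for r: r = v²/a.
a = 0.297 m/s²; v = 57.2 km/h = 15.89 m/s.
r = 850.0 m
850.0 m × (1 ft / 0.3048 m) = 2789 ft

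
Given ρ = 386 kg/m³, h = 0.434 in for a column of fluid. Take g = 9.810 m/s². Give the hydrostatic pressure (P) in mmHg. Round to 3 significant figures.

Directly: P = ρgh.
ρ = 386 kg/m³; h = 0.434 in = 0.01102 m; g = 9.810 m/s².
P = 41.74 Pa  (the unit combination reduces to kg/(m·s²) = Pa)
41.74 Pa × (1 mmHg / 133.3 Pa) = 0.3131 mmHg

0.313 mmHg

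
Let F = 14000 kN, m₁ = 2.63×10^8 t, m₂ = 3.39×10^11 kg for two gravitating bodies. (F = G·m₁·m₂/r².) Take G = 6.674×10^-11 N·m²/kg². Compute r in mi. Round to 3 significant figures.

Solving F = G·m₁·m₂/r² for r: r = √(G·m₁m₂/F).
F = 14000 kN = 1.400×10^7 N; m₁ = 2.63×10^8 t = 2.630×10^11 kg; m₂ = 3.39×10^11 kg; G = 6.674×10^-11 N·m²/kg².
r = 651.9 m
651.9 m × (1 mi / 1609 m) = 0.4051 mi

0.405 mi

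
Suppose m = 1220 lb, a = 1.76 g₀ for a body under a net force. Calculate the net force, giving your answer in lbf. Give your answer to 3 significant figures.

From Newton's second law: F = m·a.
m = 1220 lb = 553.4 kg; a = 1.76 g₀ = 17.26 m/s².
F = 9551 N
9551 N × (1 lbf / 4.448 N) = 2147 lbf

2150 lbf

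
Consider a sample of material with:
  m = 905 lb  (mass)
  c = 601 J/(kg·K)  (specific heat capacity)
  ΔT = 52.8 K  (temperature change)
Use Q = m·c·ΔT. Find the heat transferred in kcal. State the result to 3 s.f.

3110 kcal

Directly: Q = mcΔT.
m = 905 lb = 410.5 kg; c = 601 J/(kg·K); ΔT = 52.8 K.
Q = 1.303×10^7 J
1.303×10^7 J × (1 kcal / 4184 J) = 3113 kcal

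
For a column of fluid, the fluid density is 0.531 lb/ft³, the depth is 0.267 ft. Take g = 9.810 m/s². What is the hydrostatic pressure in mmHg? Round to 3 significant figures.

Directly: P = ρgh.
ρ = 0.531 lb/ft³ = 8.506 kg/m³; h = 0.267 ft = 0.08138 m; g = 9.810 m/s².
P = 6.791 Pa  (the unit combination reduces to kg/(m·s²) = Pa)
6.791 Pa × (1 mmHg / 133.3 Pa) = 0.05093 mmHg

0.0509 mmHg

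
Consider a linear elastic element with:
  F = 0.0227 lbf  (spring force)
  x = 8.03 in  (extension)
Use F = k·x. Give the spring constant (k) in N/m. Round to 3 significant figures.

Solving F = k·x for k: k = F/x.
F = 0.0227 lbf = 0.1010 N; x = 8.03 in = 0.2040 m.
k = 0.4951 N/m

0.495 N/m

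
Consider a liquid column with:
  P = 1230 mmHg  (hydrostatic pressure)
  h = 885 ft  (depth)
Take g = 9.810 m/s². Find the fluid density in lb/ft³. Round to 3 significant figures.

3.87 lb/ft³

Rearranging P = ρ·g·h for ρ: ρ = P/(g·h).
P = 1230 mmHg = 1.640×10^5 Pa; h = 885 ft = 269.7 m; g = 9.810 m/s².
ρ = 61.97 kg/m³
61.97 kg/m³ × (1 lb/ft³ / 16.02 kg/m³) = 3.869 lb/ft³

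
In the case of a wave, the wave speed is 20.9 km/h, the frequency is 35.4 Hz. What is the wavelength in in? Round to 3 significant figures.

Solving v = f·λ for λ: λ = v/f.
v = 20.9 km/h = 5.806 m/s; f = 35.4 Hz.
λ = 0.1640 m
0.1640 m × (1 in / 0.02540 m) = 6.457 in

6.46 in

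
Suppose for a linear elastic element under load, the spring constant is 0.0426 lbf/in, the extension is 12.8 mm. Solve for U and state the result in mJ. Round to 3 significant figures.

U is given directly by: U = ½kx².
k = 0.0426 lbf/in = 7.460 N/m; x = 12.8 mm = 0.01280 m.
U = 6.112×10^-4 J  (the unit combination reduces to kg·m²/s² = J)
6.112×10^-4 J × (1 mJ / 0.001000 J) = 0.6112 mJ

0.611 mJ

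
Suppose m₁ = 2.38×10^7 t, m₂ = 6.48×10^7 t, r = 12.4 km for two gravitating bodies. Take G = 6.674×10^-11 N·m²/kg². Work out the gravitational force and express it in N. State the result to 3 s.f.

669 N

F is given directly by: F = Gm₁m₂/r².
m₁ = 2.38×10^7 t = 2.380×10^10 kg; m₂ = 6.48×10^7 t = 6.480×10^10 kg; r = 12.4 km = 12400 m; G = 6.674×10^-11 N·m²/kg².
F = 669.4 N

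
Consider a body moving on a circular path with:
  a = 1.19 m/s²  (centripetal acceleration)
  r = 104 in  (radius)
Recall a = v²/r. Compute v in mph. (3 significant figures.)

Rearranging a = v²/r for v: v = √(a·r).
a = 1.19 m/s²; r = 104 in = 2.642 m.
v = 1.773 m/s
1.773 m/s × (1 mph / 0.4470 m/s) = 3.966 mph

3.97 mph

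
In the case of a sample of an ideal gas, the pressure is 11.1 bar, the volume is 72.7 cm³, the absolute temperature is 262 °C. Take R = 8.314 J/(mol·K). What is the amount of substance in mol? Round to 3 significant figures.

0.0181 mol

From the ideal-gas law: n = PV/(RT).
P = 11.1 bar = 1.110×10^6 Pa; V = 72.7 cm³ = 7.270×10^-5 m³; T = 262 °C = 535.1 K; R = 8.314 J/(mol·K).
n = 0.01814 mol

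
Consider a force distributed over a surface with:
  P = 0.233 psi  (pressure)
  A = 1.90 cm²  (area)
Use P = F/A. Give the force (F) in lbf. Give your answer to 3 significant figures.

Rearranging: F = P·A.
P = 0.233 psi = 1606 Pa; A = 1.90 cm² = 1.900×10^-4 m².
F = 0.3052 N
0.3052 N × (1 lbf / 4.448 N) = 0.06862 lbf

0.0686 lbf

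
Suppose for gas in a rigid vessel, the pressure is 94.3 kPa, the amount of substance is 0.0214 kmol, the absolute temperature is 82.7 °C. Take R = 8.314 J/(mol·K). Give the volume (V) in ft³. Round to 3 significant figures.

From the ideal-gas law: V = nRT/P.
P = 94.3 kPa = 94300 Pa; n = 0.0214 kmol = 21.40 mol; T = 82.7 °C = 355.8 K; R = 8.314 J/(mol·K).
V = 0.6714 m³
0.6714 m³ × (1 ft³ / 0.02832 m³) = 23.71 ft³

23.7 ft³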